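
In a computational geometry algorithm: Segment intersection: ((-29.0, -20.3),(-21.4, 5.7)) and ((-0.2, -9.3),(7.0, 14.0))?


Cross products: d1=591.84, d2=601.96, d3=-665.2, d4=-675.32
d1*d2 < 0 and d3*d4 < 0? no

No, they don't intersect


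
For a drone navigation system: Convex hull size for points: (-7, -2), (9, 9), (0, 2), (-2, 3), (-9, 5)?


Convex hull vertices (CCW): (-9, 5), (-7, -2), (0, 2), (9, 9)
Count = 4

4


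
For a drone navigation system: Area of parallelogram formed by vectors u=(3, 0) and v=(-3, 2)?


|u x v| = |3*2 - 0*(-3)|
= |6 - 0| = 6

6


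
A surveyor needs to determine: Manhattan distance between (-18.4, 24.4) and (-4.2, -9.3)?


|(-18.4)-(-4.2)| + |24.4-(-9.3)| = 14.2 + 33.7 = 47.9

47.9


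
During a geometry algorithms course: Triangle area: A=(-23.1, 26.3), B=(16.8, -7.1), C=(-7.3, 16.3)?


Area = |x_A(y_B-y_C) + x_B(y_C-y_A) + x_C(y_A-y_B)|/2
= |540.54 + (-168) + (-243.82)|/2
= 128.72/2 = 64.36

64.36


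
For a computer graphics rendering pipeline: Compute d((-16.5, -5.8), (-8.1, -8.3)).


dx=8.4, dy=-2.5
d^2 = 8.4^2 + (-2.5)^2 = 76.81
d = sqrt(76.81) = 8.7641

8.7641


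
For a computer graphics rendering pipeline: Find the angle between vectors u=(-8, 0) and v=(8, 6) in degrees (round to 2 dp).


u.v = -64, |u| = sqrt(64) = 8, |v| = sqrt(100) = 10
cos(theta) = u.v/(|u||v|) = -64/sqrt(6400) = -0.8
theta = acos(-0.8) = 143.13 degrees

143.13 degrees


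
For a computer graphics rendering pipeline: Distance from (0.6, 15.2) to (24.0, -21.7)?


dx=23.4, dy=-36.9
d^2 = 23.4^2 + (-36.9)^2 = 1909.17
d = sqrt(1909.17) = 43.694

43.694


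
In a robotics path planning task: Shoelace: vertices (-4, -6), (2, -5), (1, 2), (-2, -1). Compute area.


Shoelace sum: ((-4)*(-5) - 2*(-6)) + (2*2 - 1*(-5)) + (1*(-1) - (-2)*2) + ((-2)*(-6) - (-4)*(-1))
= 52
Area = |52|/2 = 26

26


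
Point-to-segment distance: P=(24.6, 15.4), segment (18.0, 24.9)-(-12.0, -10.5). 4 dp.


Project P onto AB: t = 0.0642 (clamped to [0,1])
Closest point on segment: (16.0731, 22.6262)
Distance: 11.1771

11.1771


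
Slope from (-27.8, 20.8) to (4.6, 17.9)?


slope = (y2-y1)/(x2-x1) = (17.9-20.8)/(4.6-(-27.8)) = (-2.9)/32.4 = -0.0895

-0.0895


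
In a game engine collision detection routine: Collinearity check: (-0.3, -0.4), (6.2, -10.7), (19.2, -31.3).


Cross product: (6.2-(-0.3))*((-31.3)-(-0.4)) - ((-10.7)-(-0.4))*(19.2-(-0.3))
= 0

Yes, collinear


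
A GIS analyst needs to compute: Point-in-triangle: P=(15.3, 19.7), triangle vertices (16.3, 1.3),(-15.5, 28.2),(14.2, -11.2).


Cross products: AB x AP = -558.22, BC x BP = 961.07, CA x CP = 51.14
All same sign? no

No, outside


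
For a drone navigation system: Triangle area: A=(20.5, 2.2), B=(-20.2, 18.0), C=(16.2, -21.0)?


Area = |x_A(y_B-y_C) + x_B(y_C-y_A) + x_C(y_A-y_B)|/2
= |799.5 + 468.64 + (-255.96)|/2
= 1012.18/2 = 506.09

506.09


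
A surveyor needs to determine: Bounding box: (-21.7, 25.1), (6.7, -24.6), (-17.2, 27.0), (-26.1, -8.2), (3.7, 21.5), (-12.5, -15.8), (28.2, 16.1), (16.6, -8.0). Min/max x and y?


x range: [-26.1, 28.2]
y range: [-24.6, 27]
Bounding box: (-26.1,-24.6) to (28.2,27)

(-26.1,-24.6) to (28.2,27)


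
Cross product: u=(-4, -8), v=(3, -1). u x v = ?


u x v = u_x*v_y - u_y*v_x = (-4)*(-1) - (-8)*3
= 4 - (-24) = 28

28


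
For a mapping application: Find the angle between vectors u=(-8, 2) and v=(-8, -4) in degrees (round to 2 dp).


u.v = 56, |u| = sqrt(68) = 8.2462, |v| = sqrt(80) = 8.9443
cos(theta) = u.v/(|u||v|) = 56/sqrt(5440) = 0.759257
theta = acos(0.759257) = 40.6 degrees

40.6 degrees


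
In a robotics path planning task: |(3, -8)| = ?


|u| = sqrt(3^2 + (-8)^2) = sqrt(73) = 8.544

8.544


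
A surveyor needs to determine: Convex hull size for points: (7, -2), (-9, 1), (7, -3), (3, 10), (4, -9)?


Convex hull vertices (CCW): (-9, 1), (4, -9), (7, -3), (7, -2), (3, 10)
Count = 5

5


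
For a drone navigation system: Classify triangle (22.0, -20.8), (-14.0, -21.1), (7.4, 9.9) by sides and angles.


Side lengths squared: AB^2=1296.09, BC^2=1418.96, CA^2=1155.65
Sorted: [1155.65, 1296.09, 1418.96]
By sides: Scalene, By angles: Acute

Scalene, Acute


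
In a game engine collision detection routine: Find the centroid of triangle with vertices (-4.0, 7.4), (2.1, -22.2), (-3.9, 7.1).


Centroid = ((x_A+x_B+x_C)/3, (y_A+y_B+y_C)/3)
= (((-4)+2.1+(-3.9))/3, (7.4+(-22.2)+7.1)/3)
= (-1.9333, -2.5667)

(-1.9333, -2.5667)


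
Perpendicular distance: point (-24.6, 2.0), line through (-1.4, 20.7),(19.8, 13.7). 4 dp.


|cross product| = 558.84
|line direction| = sqrt(498.44) = 22.3258
Distance = 558.84/sqrt(498.44) = 25.0312

25.0312


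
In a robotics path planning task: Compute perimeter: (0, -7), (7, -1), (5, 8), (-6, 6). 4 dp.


Sides: (0, -7)->(7, -1): sqrt(85) = 9.219544, (7, -1)->(5, 8): sqrt(85) = 9.219544, (5, 8)->(-6, 6): sqrt(125) = 11.18034, (-6, 6)->(0, -7): sqrt(205) = 14.317821
Sum = 43.937249
Perimeter = 43.9372

43.9372


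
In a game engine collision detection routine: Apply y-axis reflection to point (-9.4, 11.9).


Reflection over y-axis: (x,y) -> (-x,y)
(-9.4, 11.9) -> (9.4, 11.9)

(9.4, 11.9)


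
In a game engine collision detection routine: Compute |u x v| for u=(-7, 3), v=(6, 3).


|u x v| = |(-7)*3 - 3*6|
= |(-21) - 18| = 39

39


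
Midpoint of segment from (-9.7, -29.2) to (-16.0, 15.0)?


M = (((-9.7)+(-16))/2, ((-29.2)+15)/2)
= (-12.85, -7.1)

(-12.85, -7.1)


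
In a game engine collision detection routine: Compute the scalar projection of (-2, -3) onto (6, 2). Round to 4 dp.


u.v = -18, |v| = sqrt(40) = 6.3246
Scalar projection = u.v / |v| = -18 / sqrt(40) = -2.846

-2.846


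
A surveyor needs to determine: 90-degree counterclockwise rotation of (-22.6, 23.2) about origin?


90° CCW: (x,y) -> (-y, x)
(-22.6,23.2) -> (-23.2, -22.6)

(-23.2, -22.6)


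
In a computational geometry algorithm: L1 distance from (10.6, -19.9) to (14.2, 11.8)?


|10.6-14.2| + |(-19.9)-11.8| = 3.6 + 31.7 = 35.3

35.3


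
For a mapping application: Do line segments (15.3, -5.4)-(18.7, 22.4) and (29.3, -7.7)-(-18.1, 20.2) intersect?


Cross products: d1=281.58, d2=-1131, d3=-397.02, d4=1015.56
d1*d2 < 0 and d3*d4 < 0? yes

Yes, they intersect


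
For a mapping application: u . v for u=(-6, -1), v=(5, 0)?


u . v = u_x*v_x + u_y*v_y = (-6)*5 + (-1)*0
= (-30) + 0 = -30

-30


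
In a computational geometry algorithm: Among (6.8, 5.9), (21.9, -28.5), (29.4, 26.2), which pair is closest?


d(P0,P1) = 37.5682, d(P0,P2) = 30.3784, d(P1,P2) = 55.2118
Closest: P0 and P2

Closest pair: (6.8, 5.9) and (29.4, 26.2), distance = 30.3784


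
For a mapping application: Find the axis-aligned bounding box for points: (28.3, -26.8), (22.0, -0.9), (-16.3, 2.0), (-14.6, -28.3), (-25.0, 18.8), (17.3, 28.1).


x range: [-25, 28.3]
y range: [-28.3, 28.1]
Bounding box: (-25,-28.3) to (28.3,28.1)

(-25,-28.3) to (28.3,28.1)


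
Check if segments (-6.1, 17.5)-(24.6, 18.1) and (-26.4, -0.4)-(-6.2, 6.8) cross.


Cross products: d1=215.42, d2=6.5, d3=-537.35, d4=-328.43
d1*d2 < 0 and d3*d4 < 0? no

No, they don't intersect


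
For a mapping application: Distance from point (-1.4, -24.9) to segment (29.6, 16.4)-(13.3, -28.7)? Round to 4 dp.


Project P onto AB: t = 1 (clamped to [0,1])
Closest point on segment: (13.3, -28.7)
Distance: 15.1832

15.1832


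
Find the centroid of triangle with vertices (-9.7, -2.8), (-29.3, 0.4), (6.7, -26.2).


Centroid = ((x_A+x_B+x_C)/3, (y_A+y_B+y_C)/3)
= (((-9.7)+(-29.3)+6.7)/3, ((-2.8)+0.4+(-26.2))/3)
= (-10.7667, -9.5333)

(-10.7667, -9.5333)


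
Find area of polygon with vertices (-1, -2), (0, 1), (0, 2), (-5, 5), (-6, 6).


Shoelace sum: ((-1)*1 - 0*(-2)) + (0*2 - 0*1) + (0*5 - (-5)*2) + ((-5)*6 - (-6)*5) + ((-6)*(-2) - (-1)*6)
= 27
Area = |27|/2 = 13.5

13.5


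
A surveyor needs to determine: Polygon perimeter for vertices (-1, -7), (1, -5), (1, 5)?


Sides: (-1, -7)->(1, -5): sqrt(8) = 2.828427, (1, -5)->(1, 5): sqrt(100) = 10, (1, 5)->(-1, -7): sqrt(148) = 12.165525
Sum = 24.993952
Perimeter = 24.994

24.994


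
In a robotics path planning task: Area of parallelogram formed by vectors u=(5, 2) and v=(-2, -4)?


|u x v| = |5*(-4) - 2*(-2)|
= |(-20) - (-4)| = 16

16


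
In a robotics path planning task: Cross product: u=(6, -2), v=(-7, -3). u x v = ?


u x v = u_x*v_y - u_y*v_x = 6*(-3) - (-2)*(-7)
= (-18) - 14 = -32

-32


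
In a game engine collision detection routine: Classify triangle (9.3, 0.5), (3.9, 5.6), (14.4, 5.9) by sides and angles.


Side lengths squared: AB^2=55.17, BC^2=110.34, CA^2=55.17
Sorted: [55.17, 55.17, 110.34]
By sides: Isosceles, By angles: Right

Isosceles, Right


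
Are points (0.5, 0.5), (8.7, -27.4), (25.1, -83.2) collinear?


Cross product: (8.7-0.5)*((-83.2)-0.5) - ((-27.4)-0.5)*(25.1-0.5)
= 0

Yes, collinear


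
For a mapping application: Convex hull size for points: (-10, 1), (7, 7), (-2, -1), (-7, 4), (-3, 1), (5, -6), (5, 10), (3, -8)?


Convex hull vertices (CCW): (-10, 1), (3, -8), (5, -6), (7, 7), (5, 10), (-7, 4)
Count = 6

6


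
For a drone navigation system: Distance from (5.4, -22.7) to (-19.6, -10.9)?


dx=-25, dy=11.8
d^2 = (-25)^2 + 11.8^2 = 764.24
d = sqrt(764.24) = 27.6449

27.6449


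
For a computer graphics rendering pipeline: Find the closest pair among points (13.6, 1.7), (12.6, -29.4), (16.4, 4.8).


d(P0,P1) = 31.1161, d(P0,P2) = 4.1773, d(P1,P2) = 34.4105
Closest: P0 and P2

Closest pair: (13.6, 1.7) and (16.4, 4.8), distance = 4.1773


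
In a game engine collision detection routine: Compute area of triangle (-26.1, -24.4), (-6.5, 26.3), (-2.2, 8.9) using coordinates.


Area = |x_A(y_B-y_C) + x_B(y_C-y_A) + x_C(y_A-y_B)|/2
= |(-454.14) + (-216.45) + 111.54|/2
= 559.05/2 = 279.525

279.525


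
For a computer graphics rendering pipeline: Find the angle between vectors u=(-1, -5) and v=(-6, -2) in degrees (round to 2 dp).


u.v = 16, |u| = sqrt(26) = 5.099, |v| = sqrt(40) = 6.3246
cos(theta) = u.v/(|u||v|) = 16/sqrt(1040) = 0.496139
theta = acos(0.496139) = 60.26 degrees

60.26 degrees


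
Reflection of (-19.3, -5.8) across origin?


Reflection over origin: (x,y) -> (-x,-y)
(-19.3, -5.8) -> (19.3, 5.8)

(19.3, 5.8)


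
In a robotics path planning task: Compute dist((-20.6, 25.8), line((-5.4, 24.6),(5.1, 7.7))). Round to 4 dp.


|cross product| = 244.28
|line direction| = sqrt(395.86) = 19.8962
Distance = 244.28/sqrt(395.86) = 12.2777

12.2777


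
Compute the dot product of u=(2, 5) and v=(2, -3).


u . v = u_x*v_x + u_y*v_y = 2*2 + 5*(-3)
= 4 + (-15) = -11

-11


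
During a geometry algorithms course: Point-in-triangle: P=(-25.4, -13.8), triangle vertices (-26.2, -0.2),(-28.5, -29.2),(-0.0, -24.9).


Cross products: AB x AP = 54.48, BC x BP = 425.57, CA x CP = 336.56
All same sign? yes

Yes, inside


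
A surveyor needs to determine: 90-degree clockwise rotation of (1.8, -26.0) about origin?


90° CW: (x,y) -> (y, -x)
(1.8,-26) -> (-26, -1.8)

(-26, -1.8)


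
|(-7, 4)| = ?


|u| = sqrt((-7)^2 + 4^2) = sqrt(65) = 8.0623

8.0623


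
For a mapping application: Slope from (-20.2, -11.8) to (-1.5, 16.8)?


slope = (y2-y1)/(x2-x1) = (16.8-(-11.8))/((-1.5)-(-20.2)) = 28.6/18.7 = 1.5294

1.5294


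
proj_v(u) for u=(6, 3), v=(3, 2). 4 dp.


u.v = 24, |v| = sqrt(13) = 3.6056
Scalar projection = u.v / |v| = 24 / sqrt(13) = 6.6564

6.6564


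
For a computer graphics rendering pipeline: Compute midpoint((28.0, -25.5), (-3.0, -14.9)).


M = ((28+(-3))/2, ((-25.5)+(-14.9))/2)
= (12.5, -20.2)

(12.5, -20.2)


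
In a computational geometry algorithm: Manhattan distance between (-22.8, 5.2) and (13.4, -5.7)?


|(-22.8)-13.4| + |5.2-(-5.7)| = 36.2 + 10.9 = 47.1

47.1


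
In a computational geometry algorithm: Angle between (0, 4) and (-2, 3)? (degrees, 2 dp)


u.v = 12, |u| = sqrt(16) = 4, |v| = sqrt(13) = 3.6056
cos(theta) = u.v/(|u||v|) = 12/sqrt(208) = 0.83205
theta = acos(0.83205) = 33.69 degrees

33.69 degrees


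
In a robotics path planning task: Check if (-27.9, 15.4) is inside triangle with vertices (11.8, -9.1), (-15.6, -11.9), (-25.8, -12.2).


Cross products: AB x AP = -782.46, BC x BP = -282.15, CA x CP = 1044.27
All same sign? no

No, outside


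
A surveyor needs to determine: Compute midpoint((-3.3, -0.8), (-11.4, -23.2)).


M = (((-3.3)+(-11.4))/2, ((-0.8)+(-23.2))/2)
= (-7.35, -12)

(-7.35, -12)


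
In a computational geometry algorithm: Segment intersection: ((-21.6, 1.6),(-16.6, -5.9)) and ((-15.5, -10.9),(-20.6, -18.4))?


Cross products: d1=-109.5, d2=-33.75, d3=-16.75, d4=-92.5
d1*d2 < 0 and d3*d4 < 0? no

No, they don't intersect


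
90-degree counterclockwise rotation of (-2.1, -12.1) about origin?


90° CCW: (x,y) -> (-y, x)
(-2.1,-12.1) -> (12.1, -2.1)

(12.1, -2.1)


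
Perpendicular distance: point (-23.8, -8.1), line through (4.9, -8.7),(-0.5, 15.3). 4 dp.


|cross product| = 685.56
|line direction| = sqrt(605.16) = 24.6
Distance = 685.56/sqrt(605.16) = 27.8683

27.8683


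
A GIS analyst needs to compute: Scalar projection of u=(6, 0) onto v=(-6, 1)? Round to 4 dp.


u.v = -36, |v| = sqrt(37) = 6.0828
Scalar projection = u.v / |v| = -36 / sqrt(37) = -5.9184

-5.9184


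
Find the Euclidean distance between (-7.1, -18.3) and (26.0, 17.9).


dx=33.1, dy=36.2
d^2 = 33.1^2 + 36.2^2 = 2406.05
d = sqrt(2406.05) = 49.0515

49.0515


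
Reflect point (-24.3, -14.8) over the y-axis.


Reflection over y-axis: (x,y) -> (-x,y)
(-24.3, -14.8) -> (24.3, -14.8)

(24.3, -14.8)


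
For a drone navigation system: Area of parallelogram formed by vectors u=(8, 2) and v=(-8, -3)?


|u x v| = |8*(-3) - 2*(-8)|
= |(-24) - (-16)| = 8

8


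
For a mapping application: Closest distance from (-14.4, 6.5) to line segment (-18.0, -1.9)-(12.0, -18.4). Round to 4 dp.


Project P onto AB: t = 0 (clamped to [0,1])
Closest point on segment: (-18, -1.9)
Distance: 9.1389

9.1389


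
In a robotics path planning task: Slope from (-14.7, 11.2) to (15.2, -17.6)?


slope = (y2-y1)/(x2-x1) = ((-17.6)-11.2)/(15.2-(-14.7)) = (-28.8)/29.9 = -0.9632

-0.9632


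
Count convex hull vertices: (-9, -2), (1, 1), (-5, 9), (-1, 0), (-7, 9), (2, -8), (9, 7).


Convex hull vertices (CCW): (-9, -2), (2, -8), (9, 7), (-5, 9), (-7, 9)
Count = 5

5


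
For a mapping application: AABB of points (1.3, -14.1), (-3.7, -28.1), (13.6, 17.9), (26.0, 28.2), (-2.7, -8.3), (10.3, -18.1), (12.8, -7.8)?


x range: [-3.7, 26]
y range: [-28.1, 28.2]
Bounding box: (-3.7,-28.1) to (26,28.2)

(-3.7,-28.1) to (26,28.2)


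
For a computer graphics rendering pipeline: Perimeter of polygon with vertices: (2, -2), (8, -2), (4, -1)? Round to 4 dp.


Sides: (2, -2)->(8, -2): sqrt(36) = 6, (8, -2)->(4, -1): sqrt(17) = 4.123106, (4, -1)->(2, -2): sqrt(5) = 2.236068
Sum = 12.359174
Perimeter = 12.3592

12.3592


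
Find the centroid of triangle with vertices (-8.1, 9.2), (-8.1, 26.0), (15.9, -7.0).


Centroid = ((x_A+x_B+x_C)/3, (y_A+y_B+y_C)/3)
= (((-8.1)+(-8.1)+15.9)/3, (9.2+26+(-7))/3)
= (-0.1, 9.4)

(-0.1, 9.4)


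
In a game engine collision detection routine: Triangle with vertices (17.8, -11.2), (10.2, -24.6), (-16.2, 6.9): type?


Side lengths squared: AB^2=237.32, BC^2=1689.21, CA^2=1483.61
Sorted: [237.32, 1483.61, 1689.21]
By sides: Scalene, By angles: Acute

Scalene, Acute


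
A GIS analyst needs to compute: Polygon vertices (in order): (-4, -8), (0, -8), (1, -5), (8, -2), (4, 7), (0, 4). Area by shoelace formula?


Shoelace sum: ((-4)*(-8) - 0*(-8)) + (0*(-5) - 1*(-8)) + (1*(-2) - 8*(-5)) + (8*7 - 4*(-2)) + (4*4 - 0*7) + (0*(-8) - (-4)*4)
= 174
Area = |174|/2 = 87

87


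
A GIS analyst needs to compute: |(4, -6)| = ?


|u| = sqrt(4^2 + (-6)^2) = sqrt(52) = 7.2111

7.2111


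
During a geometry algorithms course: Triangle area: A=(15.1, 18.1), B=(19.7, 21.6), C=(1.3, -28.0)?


Area = |x_A(y_B-y_C) + x_B(y_C-y_A) + x_C(y_A-y_B)|/2
= |748.96 + (-908.17) + (-4.55)|/2
= 163.76/2 = 81.88

81.88


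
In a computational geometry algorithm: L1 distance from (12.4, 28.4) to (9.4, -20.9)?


|12.4-9.4| + |28.4-(-20.9)| = 3 + 49.3 = 52.3

52.3


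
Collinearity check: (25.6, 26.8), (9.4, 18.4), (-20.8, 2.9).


Cross product: (9.4-25.6)*(2.9-26.8) - (18.4-26.8)*((-20.8)-25.6)
= -2.58

No, not collinear


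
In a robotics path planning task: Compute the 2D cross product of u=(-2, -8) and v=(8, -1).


u x v = u_x*v_y - u_y*v_x = (-2)*(-1) - (-8)*8
= 2 - (-64) = 66

66


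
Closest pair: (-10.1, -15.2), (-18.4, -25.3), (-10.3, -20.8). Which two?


d(P0,P1) = 13.0729, d(P0,P2) = 5.6036, d(P1,P2) = 9.2661
Closest: P0 and P2

Closest pair: (-10.1, -15.2) and (-10.3, -20.8), distance = 5.6036


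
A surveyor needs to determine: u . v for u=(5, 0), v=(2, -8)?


u . v = u_x*v_x + u_y*v_y = 5*2 + 0*(-8)
= 10 + 0 = 10

10


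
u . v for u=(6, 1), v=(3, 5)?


u . v = u_x*v_x + u_y*v_y = 6*3 + 1*5
= 18 + 5 = 23

23


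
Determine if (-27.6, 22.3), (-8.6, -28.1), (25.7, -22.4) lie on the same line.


Cross product: ((-8.6)-(-27.6))*((-22.4)-22.3) - ((-28.1)-22.3)*(25.7-(-27.6))
= 1837.02

No, not collinear


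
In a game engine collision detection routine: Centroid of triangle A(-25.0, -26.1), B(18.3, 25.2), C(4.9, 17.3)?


Centroid = ((x_A+x_B+x_C)/3, (y_A+y_B+y_C)/3)
= (((-25)+18.3+4.9)/3, ((-26.1)+25.2+17.3)/3)
= (-0.6, 5.4667)

(-0.6, 5.4667)


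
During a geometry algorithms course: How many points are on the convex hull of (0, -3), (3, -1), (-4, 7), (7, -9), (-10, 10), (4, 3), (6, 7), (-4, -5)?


Convex hull vertices (CCW): (-10, 10), (-4, -5), (7, -9), (6, 7)
Count = 4

4


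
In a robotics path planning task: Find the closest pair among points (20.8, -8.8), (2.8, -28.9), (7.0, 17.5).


d(P0,P1) = 26.9817, d(P0,P2) = 29.7007, d(P1,P2) = 46.5897
Closest: P0 and P1

Closest pair: (20.8, -8.8) and (2.8, -28.9), distance = 26.9817


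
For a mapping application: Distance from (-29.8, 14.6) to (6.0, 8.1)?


dx=35.8, dy=-6.5
d^2 = 35.8^2 + (-6.5)^2 = 1323.89
d = sqrt(1323.89) = 36.3853

36.3853


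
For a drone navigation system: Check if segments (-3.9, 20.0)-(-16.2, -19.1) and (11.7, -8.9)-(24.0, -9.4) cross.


Cross products: d1=347.67, d2=-139.41, d3=965.43, d4=1452.51
d1*d2 < 0 and d3*d4 < 0? no

No, they don't intersect


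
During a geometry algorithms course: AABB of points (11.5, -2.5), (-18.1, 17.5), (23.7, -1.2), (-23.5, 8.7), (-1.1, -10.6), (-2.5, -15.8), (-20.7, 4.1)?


x range: [-23.5, 23.7]
y range: [-15.8, 17.5]
Bounding box: (-23.5,-15.8) to (23.7,17.5)

(-23.5,-15.8) to (23.7,17.5)


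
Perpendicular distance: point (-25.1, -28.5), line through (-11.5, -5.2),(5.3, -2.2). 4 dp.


|cross product| = 350.64
|line direction| = sqrt(291.24) = 17.0658
Distance = 350.64/sqrt(291.24) = 20.5464

20.5464


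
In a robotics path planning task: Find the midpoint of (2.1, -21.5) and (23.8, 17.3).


M = ((2.1+23.8)/2, ((-21.5)+17.3)/2)
= (12.95, -2.1)

(12.95, -2.1)


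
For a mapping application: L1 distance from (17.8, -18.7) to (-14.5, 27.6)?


|17.8-(-14.5)| + |(-18.7)-27.6| = 32.3 + 46.3 = 78.6

78.6


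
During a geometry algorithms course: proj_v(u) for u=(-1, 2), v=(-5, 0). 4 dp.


u.v = 5, |v| = sqrt(25) = 5
Scalar projection = u.v / |v| = 5 / sqrt(25) = 1

1


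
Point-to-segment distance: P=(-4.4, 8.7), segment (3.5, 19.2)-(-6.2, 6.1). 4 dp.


Project P onto AB: t = 0.8061 (clamped to [0,1])
Closest point on segment: (-4.3191, 8.6401)
Distance: 0.1006

0.1006


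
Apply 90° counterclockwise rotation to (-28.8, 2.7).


90° CCW: (x,y) -> (-y, x)
(-28.8,2.7) -> (-2.7, -28.8)

(-2.7, -28.8)


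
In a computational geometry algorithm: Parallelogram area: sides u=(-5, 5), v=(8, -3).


|u x v| = |(-5)*(-3) - 5*8|
= |15 - 40| = 25

25


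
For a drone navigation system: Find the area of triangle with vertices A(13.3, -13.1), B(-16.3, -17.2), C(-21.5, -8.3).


Area = |x_A(y_B-y_C) + x_B(y_C-y_A) + x_C(y_A-y_B)|/2
= |(-118.37) + (-78.24) + (-88.15)|/2
= 284.76/2 = 142.38

142.38


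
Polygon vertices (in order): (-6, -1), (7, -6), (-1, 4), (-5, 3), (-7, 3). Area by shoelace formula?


Shoelace sum: ((-6)*(-6) - 7*(-1)) + (7*4 - (-1)*(-6)) + ((-1)*3 - (-5)*4) + ((-5)*3 - (-7)*3) + ((-7)*(-1) - (-6)*3)
= 113
Area = |113|/2 = 56.5

56.5


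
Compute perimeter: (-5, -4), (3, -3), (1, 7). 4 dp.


Sides: (-5, -4)->(3, -3): sqrt(65) = 8.062258, (3, -3)->(1, 7): sqrt(104) = 10.198039, (1, 7)->(-5, -4): sqrt(157) = 12.529964
Sum = 30.790261
Perimeter = 30.7903

30.7903


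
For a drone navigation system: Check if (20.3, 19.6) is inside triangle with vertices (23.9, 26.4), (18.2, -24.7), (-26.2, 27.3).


Cross products: AB x AP = -145.2, BC x BP = -2076.12, CA x CP = -343.92
All same sign? yes

Yes, inside


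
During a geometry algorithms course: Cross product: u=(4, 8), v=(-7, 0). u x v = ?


u x v = u_x*v_y - u_y*v_x = 4*0 - 8*(-7)
= 0 - (-56) = 56

56


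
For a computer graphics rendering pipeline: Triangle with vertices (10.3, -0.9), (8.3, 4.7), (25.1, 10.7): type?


Side lengths squared: AB^2=35.36, BC^2=318.24, CA^2=353.6
Sorted: [35.36, 318.24, 353.6]
By sides: Scalene, By angles: Right

Scalene, Right


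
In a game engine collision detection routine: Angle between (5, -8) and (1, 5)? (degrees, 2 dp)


u.v = -35, |u| = sqrt(89) = 9.434, |v| = sqrt(26) = 5.099
cos(theta) = u.v/(|u||v|) = -35/sqrt(2314) = -0.727589
theta = acos(-0.727589) = 136.68 degrees

136.68 degrees


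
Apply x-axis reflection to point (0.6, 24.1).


Reflection over x-axis: (x,y) -> (x,-y)
(0.6, 24.1) -> (0.6, -24.1)

(0.6, -24.1)


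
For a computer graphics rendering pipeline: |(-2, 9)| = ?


|u| = sqrt((-2)^2 + 9^2) = sqrt(85) = 9.2195

9.2195


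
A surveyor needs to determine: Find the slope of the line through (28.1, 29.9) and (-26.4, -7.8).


slope = (y2-y1)/(x2-x1) = ((-7.8)-29.9)/((-26.4)-28.1) = (-37.7)/(-54.5) = 0.6917

0.6917


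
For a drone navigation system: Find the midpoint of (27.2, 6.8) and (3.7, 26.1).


M = ((27.2+3.7)/2, (6.8+26.1)/2)
= (15.45, 16.45)

(15.45, 16.45)


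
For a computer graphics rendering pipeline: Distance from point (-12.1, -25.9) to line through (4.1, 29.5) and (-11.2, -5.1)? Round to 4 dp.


|cross product| = 287.1
|line direction| = sqrt(1431.25) = 37.8319
Distance = 287.1/sqrt(1431.25) = 7.5888

7.5888


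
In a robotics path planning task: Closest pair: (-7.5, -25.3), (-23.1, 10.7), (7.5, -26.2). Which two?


d(P0,P1) = 39.2347, d(P0,P2) = 15.027, d(P1,P2) = 47.9371
Closest: P0 and P2

Closest pair: (-7.5, -25.3) and (7.5, -26.2), distance = 15.027


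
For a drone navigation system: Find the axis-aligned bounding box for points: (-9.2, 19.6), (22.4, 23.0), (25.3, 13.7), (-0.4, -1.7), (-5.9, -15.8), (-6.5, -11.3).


x range: [-9.2, 25.3]
y range: [-15.8, 23]
Bounding box: (-9.2,-15.8) to (25.3,23)

(-9.2,-15.8) to (25.3,23)


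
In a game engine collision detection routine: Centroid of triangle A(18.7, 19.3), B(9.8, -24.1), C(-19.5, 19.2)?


Centroid = ((x_A+x_B+x_C)/3, (y_A+y_B+y_C)/3)
= ((18.7+9.8+(-19.5))/3, (19.3+(-24.1)+19.2)/3)
= (3, 4.8)

(3, 4.8)


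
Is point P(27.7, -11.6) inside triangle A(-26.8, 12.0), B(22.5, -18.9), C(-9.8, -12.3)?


Cross products: AB x AP = 520.57, BC x BP = -270.11, CA x CP = -923.15
All same sign? no

No, outside


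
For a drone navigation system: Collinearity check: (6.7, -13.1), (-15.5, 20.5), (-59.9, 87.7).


Cross product: ((-15.5)-6.7)*(87.7-(-13.1)) - (20.5-(-13.1))*((-59.9)-6.7)
= 0

Yes, collinear


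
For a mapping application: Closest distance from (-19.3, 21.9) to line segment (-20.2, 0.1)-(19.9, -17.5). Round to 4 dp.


Project P onto AB: t = 0 (clamped to [0,1])
Closest point on segment: (-20.2, 0.1)
Distance: 21.8186

21.8186


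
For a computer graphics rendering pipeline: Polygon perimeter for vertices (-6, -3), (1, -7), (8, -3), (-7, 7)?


Sides: (-6, -3)->(1, -7): sqrt(65) = 8.062258, (1, -7)->(8, -3): sqrt(65) = 8.062258, (8, -3)->(-7, 7): sqrt(325) = 18.027756, (-7, 7)->(-6, -3): sqrt(101) = 10.049876
Sum = 44.202148
Perimeter = 44.2021

44.2021


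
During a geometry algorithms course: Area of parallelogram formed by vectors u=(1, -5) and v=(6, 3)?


|u x v| = |1*3 - (-5)*6|
= |3 - (-30)| = 33

33


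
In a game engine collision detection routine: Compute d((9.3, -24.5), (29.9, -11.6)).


dx=20.6, dy=12.9
d^2 = 20.6^2 + 12.9^2 = 590.77
d = sqrt(590.77) = 24.3058

24.3058


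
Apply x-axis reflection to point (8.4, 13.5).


Reflection over x-axis: (x,y) -> (x,-y)
(8.4, 13.5) -> (8.4, -13.5)

(8.4, -13.5)


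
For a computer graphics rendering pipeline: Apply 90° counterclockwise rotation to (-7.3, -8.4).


90° CCW: (x,y) -> (-y, x)
(-7.3,-8.4) -> (8.4, -7.3)

(8.4, -7.3)


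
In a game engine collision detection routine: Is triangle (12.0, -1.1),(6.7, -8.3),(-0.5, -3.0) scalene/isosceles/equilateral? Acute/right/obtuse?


Side lengths squared: AB^2=79.93, BC^2=79.93, CA^2=159.86
Sorted: [79.93, 79.93, 159.86]
By sides: Isosceles, By angles: Right

Isosceles, Right


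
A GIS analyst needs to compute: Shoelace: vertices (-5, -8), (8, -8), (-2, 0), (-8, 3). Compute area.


Shoelace sum: ((-5)*(-8) - 8*(-8)) + (8*0 - (-2)*(-8)) + ((-2)*3 - (-8)*0) + ((-8)*(-8) - (-5)*3)
= 161
Area = |161|/2 = 80.5

80.5


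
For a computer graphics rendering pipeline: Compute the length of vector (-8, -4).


|u| = sqrt((-8)^2 + (-4)^2) = sqrt(80) = 8.9443

8.9443


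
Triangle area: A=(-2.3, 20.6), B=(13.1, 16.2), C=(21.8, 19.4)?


Area = |x_A(y_B-y_C) + x_B(y_C-y_A) + x_C(y_A-y_B)|/2
= |7.36 + (-15.72) + 95.92|/2
= 87.56/2 = 43.78

43.78


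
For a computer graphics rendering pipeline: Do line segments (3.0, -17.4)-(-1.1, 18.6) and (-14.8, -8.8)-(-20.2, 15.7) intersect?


Cross products: d1=-389.66, d2=-483.61, d3=605.54, d4=699.49
d1*d2 < 0 and d3*d4 < 0? no

No, they don't intersect


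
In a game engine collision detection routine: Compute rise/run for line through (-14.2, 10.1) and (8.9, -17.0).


slope = (y2-y1)/(x2-x1) = ((-17)-10.1)/(8.9-(-14.2)) = (-27.1)/23.1 = -1.1732

-1.1732


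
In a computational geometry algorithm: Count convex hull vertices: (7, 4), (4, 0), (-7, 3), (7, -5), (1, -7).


Convex hull vertices (CCW): (-7, 3), (1, -7), (7, -5), (7, 4)
Count = 4

4


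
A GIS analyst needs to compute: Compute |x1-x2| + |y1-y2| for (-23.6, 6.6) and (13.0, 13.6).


|(-23.6)-13| + |6.6-13.6| = 36.6 + 7 = 43.6

43.6


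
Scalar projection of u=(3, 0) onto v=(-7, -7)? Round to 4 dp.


u.v = -21, |v| = sqrt(98) = 9.8995
Scalar projection = u.v / |v| = -21 / sqrt(98) = -2.1213

-2.1213


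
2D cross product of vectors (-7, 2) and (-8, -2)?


u x v = u_x*v_y - u_y*v_x = (-7)*(-2) - 2*(-8)
= 14 - (-16) = 30

30


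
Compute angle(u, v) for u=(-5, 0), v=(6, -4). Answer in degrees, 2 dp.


u.v = -30, |u| = sqrt(25) = 5, |v| = sqrt(52) = 7.2111
cos(theta) = u.v/(|u||v|) = -30/sqrt(1300) = -0.83205
theta = acos(-0.83205) = 146.31 degrees

146.31 degrees


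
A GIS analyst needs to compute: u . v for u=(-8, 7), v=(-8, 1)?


u . v = u_x*v_x + u_y*v_y = (-8)*(-8) + 7*1
= 64 + 7 = 71

71


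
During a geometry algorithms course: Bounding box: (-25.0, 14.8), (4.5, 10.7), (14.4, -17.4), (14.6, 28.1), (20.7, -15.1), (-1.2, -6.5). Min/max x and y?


x range: [-25, 20.7]
y range: [-17.4, 28.1]
Bounding box: (-25,-17.4) to (20.7,28.1)

(-25,-17.4) to (20.7,28.1)


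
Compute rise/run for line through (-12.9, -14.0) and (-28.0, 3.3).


slope = (y2-y1)/(x2-x1) = (3.3-(-14))/((-28)-(-12.9)) = 17.3/(-15.1) = -1.1457

-1.1457


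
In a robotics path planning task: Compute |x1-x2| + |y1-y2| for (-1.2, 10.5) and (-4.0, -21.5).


|(-1.2)-(-4)| + |10.5-(-21.5)| = 2.8 + 32 = 34.8

34.8


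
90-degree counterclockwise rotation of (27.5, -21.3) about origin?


90° CCW: (x,y) -> (-y, x)
(27.5,-21.3) -> (21.3, 27.5)

(21.3, 27.5)


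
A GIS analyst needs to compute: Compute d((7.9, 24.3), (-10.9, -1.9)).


dx=-18.8, dy=-26.2
d^2 = (-18.8)^2 + (-26.2)^2 = 1039.88
d = sqrt(1039.88) = 32.2472

32.2472


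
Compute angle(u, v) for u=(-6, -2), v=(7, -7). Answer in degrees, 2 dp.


u.v = -28, |u| = sqrt(40) = 6.3246, |v| = sqrt(98) = 9.8995
cos(theta) = u.v/(|u||v|) = -28/sqrt(3920) = -0.447214
theta = acos(-0.447214) = 116.57 degrees

116.57 degrees


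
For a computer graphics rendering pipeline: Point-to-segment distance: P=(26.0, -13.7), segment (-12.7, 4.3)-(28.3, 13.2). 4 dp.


Project P onto AB: t = 0.8104 (clamped to [0,1])
Closest point on segment: (20.527, 11.5127)
Distance: 25.7999

25.7999


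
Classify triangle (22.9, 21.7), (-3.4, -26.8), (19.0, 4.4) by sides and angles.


Side lengths squared: AB^2=3043.94, BC^2=1475.2, CA^2=314.5
Sorted: [314.5, 1475.2, 3043.94]
By sides: Scalene, By angles: Obtuse

Scalene, Obtuse


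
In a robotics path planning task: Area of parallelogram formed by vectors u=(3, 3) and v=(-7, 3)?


|u x v| = |3*3 - 3*(-7)|
= |9 - (-21)| = 30

30


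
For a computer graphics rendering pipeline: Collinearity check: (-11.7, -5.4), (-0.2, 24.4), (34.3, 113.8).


Cross product: ((-0.2)-(-11.7))*(113.8-(-5.4)) - (24.4-(-5.4))*(34.3-(-11.7))
= 0

Yes, collinear


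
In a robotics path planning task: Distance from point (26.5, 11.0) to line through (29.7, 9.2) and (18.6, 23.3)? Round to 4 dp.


|cross product| = 25.14
|line direction| = sqrt(322.02) = 17.9449
Distance = 25.14/sqrt(322.02) = 1.401

1.401


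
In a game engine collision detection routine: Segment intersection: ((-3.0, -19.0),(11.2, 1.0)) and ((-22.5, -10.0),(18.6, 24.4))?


Cross products: d1=-1040.7, d2=-707.18, d3=517.8, d4=184.28
d1*d2 < 0 and d3*d4 < 0? no

No, they don't intersect


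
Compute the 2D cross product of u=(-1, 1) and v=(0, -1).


u x v = u_x*v_y - u_y*v_x = (-1)*(-1) - 1*0
= 1 - 0 = 1

1


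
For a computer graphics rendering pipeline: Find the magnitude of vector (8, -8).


|u| = sqrt(8^2 + (-8)^2) = sqrt(128) = 11.3137

11.3137


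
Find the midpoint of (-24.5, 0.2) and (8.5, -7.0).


M = (((-24.5)+8.5)/2, (0.2+(-7))/2)
= (-8, -3.4)

(-8, -3.4)


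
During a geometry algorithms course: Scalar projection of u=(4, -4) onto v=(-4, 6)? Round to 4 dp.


u.v = -40, |v| = sqrt(52) = 7.2111
Scalar projection = u.v / |v| = -40 / sqrt(52) = -5.547

-5.547


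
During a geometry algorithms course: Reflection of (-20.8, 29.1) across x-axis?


Reflection over x-axis: (x,y) -> (x,-y)
(-20.8, 29.1) -> (-20.8, -29.1)

(-20.8, -29.1)


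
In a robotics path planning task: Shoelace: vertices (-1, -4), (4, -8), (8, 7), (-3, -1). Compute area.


Shoelace sum: ((-1)*(-8) - 4*(-4)) + (4*7 - 8*(-8)) + (8*(-1) - (-3)*7) + ((-3)*(-4) - (-1)*(-1))
= 140
Area = |140|/2 = 70

70


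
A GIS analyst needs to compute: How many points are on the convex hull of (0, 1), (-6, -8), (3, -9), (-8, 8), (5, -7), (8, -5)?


Convex hull vertices (CCW): (-8, 8), (-6, -8), (3, -9), (8, -5)
Count = 4

4


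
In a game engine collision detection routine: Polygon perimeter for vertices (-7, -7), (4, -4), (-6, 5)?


Sides: (-7, -7)->(4, -4): sqrt(130) = 11.401754, (4, -4)->(-6, 5): sqrt(181) = 13.453624, (-6, 5)->(-7, -7): sqrt(145) = 12.041595
Sum = 36.896973
Perimeter = 36.897

36.897


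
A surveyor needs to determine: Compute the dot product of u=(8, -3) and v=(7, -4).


u . v = u_x*v_x + u_y*v_y = 8*7 + (-3)*(-4)
= 56 + 12 = 68

68


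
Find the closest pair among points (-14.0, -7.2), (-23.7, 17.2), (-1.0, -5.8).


d(P0,P1) = 26.2574, d(P0,P2) = 13.0752, d(P1,P2) = 32.3155
Closest: P0 and P2

Closest pair: (-14.0, -7.2) and (-1.0, -5.8), distance = 13.0752


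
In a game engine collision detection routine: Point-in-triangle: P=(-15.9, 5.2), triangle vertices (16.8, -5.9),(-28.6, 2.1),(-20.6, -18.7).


Cross products: AB x AP = -242.34, BC x BP = 288.96, CA x CP = 833.7
All same sign? no

No, outside


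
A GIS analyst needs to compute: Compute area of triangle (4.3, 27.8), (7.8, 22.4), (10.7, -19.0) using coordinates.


Area = |x_A(y_B-y_C) + x_B(y_C-y_A) + x_C(y_A-y_B)|/2
= |178.02 + (-365.04) + 57.78|/2
= 129.24/2 = 64.62

64.62


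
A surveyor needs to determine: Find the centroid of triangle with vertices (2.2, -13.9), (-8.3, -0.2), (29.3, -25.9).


Centroid = ((x_A+x_B+x_C)/3, (y_A+y_B+y_C)/3)
= ((2.2+(-8.3)+29.3)/3, ((-13.9)+(-0.2)+(-25.9))/3)
= (7.7333, -13.3333)

(7.7333, -13.3333)


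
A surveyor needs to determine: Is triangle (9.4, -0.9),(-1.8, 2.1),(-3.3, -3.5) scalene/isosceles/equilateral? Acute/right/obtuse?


Side lengths squared: AB^2=134.44, BC^2=33.61, CA^2=168.05
Sorted: [33.61, 134.44, 168.05]
By sides: Scalene, By angles: Right

Scalene, Right


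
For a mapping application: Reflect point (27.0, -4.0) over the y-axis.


Reflection over y-axis: (x,y) -> (-x,y)
(27, -4) -> (-27, -4)

(-27, -4)


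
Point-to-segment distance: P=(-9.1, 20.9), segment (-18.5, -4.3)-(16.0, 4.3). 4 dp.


Project P onto AB: t = 0.428 (clamped to [0,1])
Closest point on segment: (-3.7357, -0.6196)
Distance: 22.1781

22.1781


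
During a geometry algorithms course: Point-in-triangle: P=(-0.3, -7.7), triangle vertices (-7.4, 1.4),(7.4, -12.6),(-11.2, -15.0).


Cross products: AB x AP = -35.28, BC x BP = -109.62, CA x CP = -151.02
All same sign? yes

Yes, inside


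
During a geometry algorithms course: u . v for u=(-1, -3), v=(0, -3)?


u . v = u_x*v_x + u_y*v_y = (-1)*0 + (-3)*(-3)
= 0 + 9 = 9

9


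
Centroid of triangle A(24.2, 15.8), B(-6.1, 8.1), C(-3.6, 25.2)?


Centroid = ((x_A+x_B+x_C)/3, (y_A+y_B+y_C)/3)
= ((24.2+(-6.1)+(-3.6))/3, (15.8+8.1+25.2)/3)
= (4.8333, 16.3667)

(4.8333, 16.3667)


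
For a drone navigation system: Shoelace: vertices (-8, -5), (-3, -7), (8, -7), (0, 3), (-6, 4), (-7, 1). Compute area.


Shoelace sum: ((-8)*(-7) - (-3)*(-5)) + ((-3)*(-7) - 8*(-7)) + (8*3 - 0*(-7)) + (0*4 - (-6)*3) + ((-6)*1 - (-7)*4) + ((-7)*(-5) - (-8)*1)
= 225
Area = |225|/2 = 112.5

112.5


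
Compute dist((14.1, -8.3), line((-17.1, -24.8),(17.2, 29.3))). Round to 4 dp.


|cross product| = 1121.97
|line direction| = sqrt(4103.3) = 64.057
Distance = 1121.97/sqrt(4103.3) = 17.5152

17.5152


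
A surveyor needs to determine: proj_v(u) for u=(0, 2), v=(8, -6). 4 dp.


u.v = -12, |v| = sqrt(100) = 10
Scalar projection = u.v / |v| = -12 / sqrt(100) = -1.2

-1.2


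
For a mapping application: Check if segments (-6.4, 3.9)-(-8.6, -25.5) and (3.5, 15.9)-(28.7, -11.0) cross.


Cross products: d1=-568.71, d2=-1368.77, d3=264.66, d4=1064.72
d1*d2 < 0 and d3*d4 < 0? no

No, they don't intersect


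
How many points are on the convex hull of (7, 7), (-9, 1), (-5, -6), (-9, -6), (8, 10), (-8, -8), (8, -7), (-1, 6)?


Convex hull vertices (CCW): (-9, -6), (-8, -8), (8, -7), (8, 10), (-1, 6), (-9, 1)
Count = 6

6


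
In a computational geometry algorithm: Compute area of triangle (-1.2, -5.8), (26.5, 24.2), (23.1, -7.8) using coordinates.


Area = |x_A(y_B-y_C) + x_B(y_C-y_A) + x_C(y_A-y_B)|/2
= |(-38.4) + (-53) + (-693)|/2
= 784.4/2 = 392.2

392.2


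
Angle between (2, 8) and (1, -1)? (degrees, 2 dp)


u.v = -6, |u| = sqrt(68) = 8.2462, |v| = sqrt(2) = 1.4142
cos(theta) = u.v/(|u||v|) = -6/sqrt(136) = -0.514496
theta = acos(-0.514496) = 120.96 degrees

120.96 degrees


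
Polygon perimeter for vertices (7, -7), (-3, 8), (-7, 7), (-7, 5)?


Sides: (7, -7)->(-3, 8): sqrt(325) = 18.027756, (-3, 8)->(-7, 7): sqrt(17) = 4.123106, (-7, 7)->(-7, 5): sqrt(4) = 2, (-7, 5)->(7, -7): sqrt(340) = 18.439089
Sum = 42.589951
Perimeter = 42.59

42.59


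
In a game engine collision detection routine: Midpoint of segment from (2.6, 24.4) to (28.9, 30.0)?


M = ((2.6+28.9)/2, (24.4+30)/2)
= (15.75, 27.2)

(15.75, 27.2)


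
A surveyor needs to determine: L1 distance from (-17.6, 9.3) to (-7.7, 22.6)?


|(-17.6)-(-7.7)| + |9.3-22.6| = 9.9 + 13.3 = 23.2

23.2


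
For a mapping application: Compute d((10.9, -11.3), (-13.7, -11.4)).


dx=-24.6, dy=-0.1
d^2 = (-24.6)^2 + (-0.1)^2 = 605.17
d = sqrt(605.17) = 24.6002

24.6002


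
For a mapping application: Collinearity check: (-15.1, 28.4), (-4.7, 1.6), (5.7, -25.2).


Cross product: ((-4.7)-(-15.1))*((-25.2)-28.4) - (1.6-28.4)*(5.7-(-15.1))
= 0

Yes, collinear


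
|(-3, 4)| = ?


|u| = sqrt((-3)^2 + 4^2) = sqrt(25) = 5

5


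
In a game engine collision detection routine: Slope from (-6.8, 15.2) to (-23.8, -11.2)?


slope = (y2-y1)/(x2-x1) = ((-11.2)-15.2)/((-23.8)-(-6.8)) = (-26.4)/(-17) = 1.5529

1.5529


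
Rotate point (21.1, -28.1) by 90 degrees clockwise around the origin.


90° CW: (x,y) -> (y, -x)
(21.1,-28.1) -> (-28.1, -21.1)

(-28.1, -21.1)


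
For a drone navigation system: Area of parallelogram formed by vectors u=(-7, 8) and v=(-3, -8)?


|u x v| = |(-7)*(-8) - 8*(-3)|
= |56 - (-24)| = 80

80


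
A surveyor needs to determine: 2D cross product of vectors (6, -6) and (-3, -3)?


u x v = u_x*v_y - u_y*v_x = 6*(-3) - (-6)*(-3)
= (-18) - 18 = -36

-36


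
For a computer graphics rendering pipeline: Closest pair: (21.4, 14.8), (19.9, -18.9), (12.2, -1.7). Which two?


d(P0,P1) = 33.7334, d(P0,P2) = 18.8915, d(P1,P2) = 18.8449
Closest: P1 and P2

Closest pair: (19.9, -18.9) and (12.2, -1.7), distance = 18.8449


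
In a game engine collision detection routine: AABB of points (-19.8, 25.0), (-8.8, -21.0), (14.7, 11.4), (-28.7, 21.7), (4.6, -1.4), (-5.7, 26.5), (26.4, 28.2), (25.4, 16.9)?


x range: [-28.7, 26.4]
y range: [-21, 28.2]
Bounding box: (-28.7,-21) to (26.4,28.2)

(-28.7,-21) to (26.4,28.2)


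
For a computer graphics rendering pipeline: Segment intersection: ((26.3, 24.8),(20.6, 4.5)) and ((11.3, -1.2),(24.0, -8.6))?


Cross products: d1=441.2, d2=141.21, d3=-156.3, d4=143.69
d1*d2 < 0 and d3*d4 < 0? no

No, they don't intersect


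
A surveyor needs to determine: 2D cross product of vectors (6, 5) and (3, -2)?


u x v = u_x*v_y - u_y*v_x = 6*(-2) - 5*3
= (-12) - 15 = -27

-27


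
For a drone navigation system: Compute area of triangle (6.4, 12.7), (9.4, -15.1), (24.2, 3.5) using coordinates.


Area = |x_A(y_B-y_C) + x_B(y_C-y_A) + x_C(y_A-y_B)|/2
= |(-119.04) + (-86.48) + 672.76|/2
= 467.24/2 = 233.62

233.62


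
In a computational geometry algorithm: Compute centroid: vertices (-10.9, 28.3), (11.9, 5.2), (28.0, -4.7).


Centroid = ((x_A+x_B+x_C)/3, (y_A+y_B+y_C)/3)
= (((-10.9)+11.9+28)/3, (28.3+5.2+(-4.7))/3)
= (9.6667, 9.6)

(9.6667, 9.6)


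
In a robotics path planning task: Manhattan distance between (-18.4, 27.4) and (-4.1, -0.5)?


|(-18.4)-(-4.1)| + |27.4-(-0.5)| = 14.3 + 27.9 = 42.2

42.2


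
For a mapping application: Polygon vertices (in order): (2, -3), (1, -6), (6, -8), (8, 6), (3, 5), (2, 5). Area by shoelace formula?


Shoelace sum: (2*(-6) - 1*(-3)) + (1*(-8) - 6*(-6)) + (6*6 - 8*(-8)) + (8*5 - 3*6) + (3*5 - 2*5) + (2*(-3) - 2*5)
= 130
Area = |130|/2 = 65

65


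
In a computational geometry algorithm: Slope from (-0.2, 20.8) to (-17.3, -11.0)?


slope = (y2-y1)/(x2-x1) = ((-11)-20.8)/((-17.3)-(-0.2)) = (-31.8)/(-17.1) = 1.8596

1.8596


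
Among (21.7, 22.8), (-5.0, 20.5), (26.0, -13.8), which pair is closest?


d(P0,P1) = 26.7989, d(P0,P2) = 36.8517, d(P1,P2) = 46.233
Closest: P0 and P1

Closest pair: (21.7, 22.8) and (-5.0, 20.5), distance = 26.7989
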